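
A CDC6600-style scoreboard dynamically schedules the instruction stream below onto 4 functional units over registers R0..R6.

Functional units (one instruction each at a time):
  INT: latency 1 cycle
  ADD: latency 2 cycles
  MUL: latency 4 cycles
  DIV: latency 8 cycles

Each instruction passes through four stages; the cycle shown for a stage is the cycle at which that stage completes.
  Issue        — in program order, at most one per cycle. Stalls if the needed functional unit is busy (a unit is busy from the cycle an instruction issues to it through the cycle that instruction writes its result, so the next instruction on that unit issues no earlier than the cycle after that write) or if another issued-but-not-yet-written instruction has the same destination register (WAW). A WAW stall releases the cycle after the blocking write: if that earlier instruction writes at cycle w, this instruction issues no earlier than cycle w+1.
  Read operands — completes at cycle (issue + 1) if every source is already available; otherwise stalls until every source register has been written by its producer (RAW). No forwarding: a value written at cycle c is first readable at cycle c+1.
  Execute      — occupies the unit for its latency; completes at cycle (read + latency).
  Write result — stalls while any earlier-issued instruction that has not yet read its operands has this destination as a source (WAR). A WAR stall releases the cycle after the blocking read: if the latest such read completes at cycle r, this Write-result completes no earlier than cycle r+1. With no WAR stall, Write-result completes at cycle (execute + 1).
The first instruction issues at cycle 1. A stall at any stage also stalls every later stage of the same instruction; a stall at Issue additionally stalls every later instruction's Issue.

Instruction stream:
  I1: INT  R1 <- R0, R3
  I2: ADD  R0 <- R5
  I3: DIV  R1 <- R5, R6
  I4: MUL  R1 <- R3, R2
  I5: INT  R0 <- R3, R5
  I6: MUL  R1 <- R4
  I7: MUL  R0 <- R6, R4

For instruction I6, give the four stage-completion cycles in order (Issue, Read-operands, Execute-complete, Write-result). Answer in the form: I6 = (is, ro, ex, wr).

c1: I1 dispatched to INT
c2: I1 operands ready; I2 dispatched to ADD
c3: I1 complete; I2 operands ready
c4: R1←I1
c5: I2 complete; I3 dispatched to DIV
c6: R0←I2; I3 operands ready
c14: I3 complete
c15: R1←I3
c16: I4 dispatched to MUL
c17: I4 operands ready; I5 dispatched to INT
c18: I5 operands ready
c19: I5 complete
c20: R0←I5
c21: I4 complete
c22: R1←I4
c23: I6 dispatched to MUL
c24: I6 operands ready
c28: I6 complete
c29: R1←I6
c30: I7 dispatched to MUL
c31: I7 operands ready
c35: I7 complete
c36: R0←I7

I6 = (23, 24, 28, 29)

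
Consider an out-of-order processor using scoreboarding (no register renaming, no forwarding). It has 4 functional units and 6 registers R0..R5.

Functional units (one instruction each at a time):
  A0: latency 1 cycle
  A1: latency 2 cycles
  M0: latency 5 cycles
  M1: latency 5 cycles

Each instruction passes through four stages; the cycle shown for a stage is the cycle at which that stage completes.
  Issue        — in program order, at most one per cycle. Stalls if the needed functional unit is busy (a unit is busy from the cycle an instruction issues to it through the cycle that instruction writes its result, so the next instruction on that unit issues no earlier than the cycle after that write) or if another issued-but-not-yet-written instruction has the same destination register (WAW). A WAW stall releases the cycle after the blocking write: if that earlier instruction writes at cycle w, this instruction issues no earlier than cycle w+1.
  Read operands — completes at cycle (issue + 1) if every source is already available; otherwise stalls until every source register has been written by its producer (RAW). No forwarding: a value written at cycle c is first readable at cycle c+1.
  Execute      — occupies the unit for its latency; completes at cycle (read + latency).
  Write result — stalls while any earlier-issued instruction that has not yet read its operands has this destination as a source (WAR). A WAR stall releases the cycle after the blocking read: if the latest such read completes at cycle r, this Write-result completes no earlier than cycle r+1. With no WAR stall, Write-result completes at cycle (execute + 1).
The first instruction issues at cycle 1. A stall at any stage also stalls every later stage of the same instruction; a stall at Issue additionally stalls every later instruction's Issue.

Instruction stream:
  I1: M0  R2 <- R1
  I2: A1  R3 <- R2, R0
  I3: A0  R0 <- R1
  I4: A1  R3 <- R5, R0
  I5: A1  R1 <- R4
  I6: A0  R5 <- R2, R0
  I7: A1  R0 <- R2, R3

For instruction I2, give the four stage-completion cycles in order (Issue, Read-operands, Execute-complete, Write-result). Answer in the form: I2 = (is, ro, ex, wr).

I1 -> (1, 2, 7, 8)
I2 -> (2, 9, 11, 12)  // RAW R2: wait I1 write@8
I3 -> (3, 4, 5, 10)  // WAR R0: wait I2 read@9
I4 -> (13, 14, 16, 17)  // struct: A1 busy until I2 writes@12
I5 -> (18, 19, 21, 22)  // struct: A1 busy until I4 writes@17
I6 -> (19, 20, 21, 22)
I7 -> (23, 24, 26, 27)  // struct: A1 busy until I5 writes@22

I2 = (2, 9, 11, 12)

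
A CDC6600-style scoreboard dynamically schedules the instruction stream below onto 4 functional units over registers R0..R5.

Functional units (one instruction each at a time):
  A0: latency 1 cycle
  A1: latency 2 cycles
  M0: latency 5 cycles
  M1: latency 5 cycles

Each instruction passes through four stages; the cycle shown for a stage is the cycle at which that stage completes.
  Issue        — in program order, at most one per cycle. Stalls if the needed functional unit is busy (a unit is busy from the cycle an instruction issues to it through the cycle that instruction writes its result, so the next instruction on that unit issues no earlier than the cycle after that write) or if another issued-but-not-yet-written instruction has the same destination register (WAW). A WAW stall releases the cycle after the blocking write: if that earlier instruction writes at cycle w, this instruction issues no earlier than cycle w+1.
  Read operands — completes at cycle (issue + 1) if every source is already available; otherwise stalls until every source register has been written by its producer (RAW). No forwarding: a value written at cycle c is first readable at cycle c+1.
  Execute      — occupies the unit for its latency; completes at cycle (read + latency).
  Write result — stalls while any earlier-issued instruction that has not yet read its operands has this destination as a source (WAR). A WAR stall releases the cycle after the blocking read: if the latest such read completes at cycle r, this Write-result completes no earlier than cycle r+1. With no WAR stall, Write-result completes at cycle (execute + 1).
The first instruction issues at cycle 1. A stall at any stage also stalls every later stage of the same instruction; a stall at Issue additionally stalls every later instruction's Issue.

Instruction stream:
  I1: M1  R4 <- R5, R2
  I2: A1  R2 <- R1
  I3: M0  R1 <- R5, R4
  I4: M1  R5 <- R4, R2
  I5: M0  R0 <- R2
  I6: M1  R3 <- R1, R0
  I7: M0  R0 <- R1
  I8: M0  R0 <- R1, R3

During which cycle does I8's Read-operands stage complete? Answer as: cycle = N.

cycle = 33

I1  is:1  ro:2  ex:7  wr:8
I2  is:2  ro:3  ex:5  wr:6
I3  is:3  ro:9  ex:14  wr:15  — RAW R4: wait I1 write@8
I4  is:9  ro:10  ex:15  wr:16  — struct: M1 busy until I1 writes@8
I5  is:16  ro:17  ex:22  wr:23  — struct: M0 busy until I3 writes@15
I6  is:17  ro:24  ex:29  wr:30  — RAW R0: wait I5 write@23
I7  is:24  ro:25  ex:30  wr:31  — struct: M0 busy until I5 writes@23
I8  is:32  ro:33  ex:38  wr:39  — struct: M0 busy until I7 writes@31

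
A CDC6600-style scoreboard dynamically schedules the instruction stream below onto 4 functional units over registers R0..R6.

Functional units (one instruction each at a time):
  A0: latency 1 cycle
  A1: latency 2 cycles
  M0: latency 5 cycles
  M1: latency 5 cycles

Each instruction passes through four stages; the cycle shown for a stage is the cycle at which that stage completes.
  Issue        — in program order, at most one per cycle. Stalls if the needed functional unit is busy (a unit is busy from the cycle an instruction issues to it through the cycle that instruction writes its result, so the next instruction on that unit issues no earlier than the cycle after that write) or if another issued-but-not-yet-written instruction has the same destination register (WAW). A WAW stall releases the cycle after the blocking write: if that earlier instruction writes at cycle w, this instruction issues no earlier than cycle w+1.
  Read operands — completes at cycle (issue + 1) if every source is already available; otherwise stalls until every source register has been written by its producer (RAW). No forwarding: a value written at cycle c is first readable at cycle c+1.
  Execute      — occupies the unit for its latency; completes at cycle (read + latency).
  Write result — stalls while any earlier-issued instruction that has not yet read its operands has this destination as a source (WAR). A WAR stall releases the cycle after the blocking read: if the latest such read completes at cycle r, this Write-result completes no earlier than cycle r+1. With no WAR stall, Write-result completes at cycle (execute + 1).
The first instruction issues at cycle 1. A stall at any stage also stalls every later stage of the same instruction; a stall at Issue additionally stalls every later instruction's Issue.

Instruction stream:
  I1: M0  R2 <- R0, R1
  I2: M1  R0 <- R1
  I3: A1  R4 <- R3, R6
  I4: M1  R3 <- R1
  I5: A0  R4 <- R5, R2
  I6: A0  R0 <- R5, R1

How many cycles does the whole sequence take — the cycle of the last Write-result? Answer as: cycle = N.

cycle = 18

1) issue 1, read 2, done 7, write 8
2) issue 2, read 3, done 8, write 9
3) issue 3, read 4, done 6, write 7
4) issue 10, read 11, done 16, write 17  <struct: M1 busy until I2 writes@9>
5) issue 11, read 12, done 13, write 14
6) issue 15, read 16, done 17, write 18  <struct: A0 busy until I5 writes@14>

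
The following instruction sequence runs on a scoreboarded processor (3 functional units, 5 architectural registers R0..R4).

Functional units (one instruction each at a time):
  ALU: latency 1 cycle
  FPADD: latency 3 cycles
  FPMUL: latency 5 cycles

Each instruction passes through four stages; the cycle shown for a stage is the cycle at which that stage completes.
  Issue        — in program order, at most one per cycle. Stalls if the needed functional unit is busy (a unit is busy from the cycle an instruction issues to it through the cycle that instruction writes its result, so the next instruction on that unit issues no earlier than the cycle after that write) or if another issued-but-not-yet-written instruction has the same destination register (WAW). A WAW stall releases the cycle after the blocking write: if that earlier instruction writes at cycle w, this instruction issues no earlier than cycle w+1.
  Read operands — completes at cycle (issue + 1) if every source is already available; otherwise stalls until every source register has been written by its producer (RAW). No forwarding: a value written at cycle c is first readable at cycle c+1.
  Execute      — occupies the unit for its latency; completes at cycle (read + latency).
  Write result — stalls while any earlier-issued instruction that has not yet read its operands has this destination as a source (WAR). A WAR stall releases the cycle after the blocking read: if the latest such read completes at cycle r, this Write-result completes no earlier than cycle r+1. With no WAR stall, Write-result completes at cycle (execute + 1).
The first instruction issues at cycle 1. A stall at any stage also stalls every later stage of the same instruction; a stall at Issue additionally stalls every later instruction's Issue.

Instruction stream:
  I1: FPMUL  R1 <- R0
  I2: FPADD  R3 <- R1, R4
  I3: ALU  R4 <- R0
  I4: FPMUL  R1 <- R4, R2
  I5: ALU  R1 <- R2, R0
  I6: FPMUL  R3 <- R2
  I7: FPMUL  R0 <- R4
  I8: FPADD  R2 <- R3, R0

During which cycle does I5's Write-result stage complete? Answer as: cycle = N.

I1  is:1  ro:2  ex:7  wr:8
I2  is:2  ro:9  ex:12  wr:13  — RAW R1: wait I1 write@8
I3  is:3  ro:4  ex:5  wr:10  — WAR R4: wait I2 read@9
I4  is:9  ro:11  ex:16  wr:17  — struct: FPMUL busy until I1 writes@8, RAW R4: wait I3 write@10
I5  is:18  ro:19  ex:20  wr:21  — WAW R1: wait I4 write@17
I6  is:19  ro:20  ex:25  wr:26
I7  is:27  ro:28  ex:33  wr:34  — struct: FPMUL busy until I6 writes@26
I8  is:28  ro:35  ex:38  wr:39  — RAW R0: wait I7 write@34

cycle = 21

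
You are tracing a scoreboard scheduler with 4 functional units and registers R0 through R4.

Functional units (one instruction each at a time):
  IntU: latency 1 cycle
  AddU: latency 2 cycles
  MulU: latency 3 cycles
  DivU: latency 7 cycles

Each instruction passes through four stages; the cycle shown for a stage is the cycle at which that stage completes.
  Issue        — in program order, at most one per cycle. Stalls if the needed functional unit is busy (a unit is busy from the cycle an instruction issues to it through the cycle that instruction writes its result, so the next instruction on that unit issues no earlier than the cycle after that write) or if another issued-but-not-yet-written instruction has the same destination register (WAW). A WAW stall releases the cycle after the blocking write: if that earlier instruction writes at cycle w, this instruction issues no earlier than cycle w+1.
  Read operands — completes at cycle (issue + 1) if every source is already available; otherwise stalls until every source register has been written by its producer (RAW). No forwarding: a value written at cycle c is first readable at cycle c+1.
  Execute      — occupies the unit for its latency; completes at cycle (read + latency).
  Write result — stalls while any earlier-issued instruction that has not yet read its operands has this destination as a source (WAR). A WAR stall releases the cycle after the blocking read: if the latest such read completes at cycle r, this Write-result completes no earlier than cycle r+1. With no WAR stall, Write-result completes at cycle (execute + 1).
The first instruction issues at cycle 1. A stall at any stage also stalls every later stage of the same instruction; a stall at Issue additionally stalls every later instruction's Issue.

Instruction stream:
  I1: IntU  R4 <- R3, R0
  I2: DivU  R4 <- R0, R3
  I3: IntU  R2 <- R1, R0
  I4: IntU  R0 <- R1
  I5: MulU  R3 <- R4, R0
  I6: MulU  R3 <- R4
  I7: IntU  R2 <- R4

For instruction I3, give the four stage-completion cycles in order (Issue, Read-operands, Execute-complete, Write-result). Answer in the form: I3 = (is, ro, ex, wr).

I3 = (6, 7, 8, 9)

[I1] 1/2/3/4
[I2] 5/6/13/14  (WAW R4: wait I1 write@4)
[I3] 6/7/8/9
[I4] 10/11/12/13  (struct: IntU busy until I3 writes@9)
[I5] 11/15/18/19  (RAW R4: wait I2 write@14)
[I6] 20/21/24/25  (struct: MulU busy until I5 writes@19)
[I7] 21/22/23/24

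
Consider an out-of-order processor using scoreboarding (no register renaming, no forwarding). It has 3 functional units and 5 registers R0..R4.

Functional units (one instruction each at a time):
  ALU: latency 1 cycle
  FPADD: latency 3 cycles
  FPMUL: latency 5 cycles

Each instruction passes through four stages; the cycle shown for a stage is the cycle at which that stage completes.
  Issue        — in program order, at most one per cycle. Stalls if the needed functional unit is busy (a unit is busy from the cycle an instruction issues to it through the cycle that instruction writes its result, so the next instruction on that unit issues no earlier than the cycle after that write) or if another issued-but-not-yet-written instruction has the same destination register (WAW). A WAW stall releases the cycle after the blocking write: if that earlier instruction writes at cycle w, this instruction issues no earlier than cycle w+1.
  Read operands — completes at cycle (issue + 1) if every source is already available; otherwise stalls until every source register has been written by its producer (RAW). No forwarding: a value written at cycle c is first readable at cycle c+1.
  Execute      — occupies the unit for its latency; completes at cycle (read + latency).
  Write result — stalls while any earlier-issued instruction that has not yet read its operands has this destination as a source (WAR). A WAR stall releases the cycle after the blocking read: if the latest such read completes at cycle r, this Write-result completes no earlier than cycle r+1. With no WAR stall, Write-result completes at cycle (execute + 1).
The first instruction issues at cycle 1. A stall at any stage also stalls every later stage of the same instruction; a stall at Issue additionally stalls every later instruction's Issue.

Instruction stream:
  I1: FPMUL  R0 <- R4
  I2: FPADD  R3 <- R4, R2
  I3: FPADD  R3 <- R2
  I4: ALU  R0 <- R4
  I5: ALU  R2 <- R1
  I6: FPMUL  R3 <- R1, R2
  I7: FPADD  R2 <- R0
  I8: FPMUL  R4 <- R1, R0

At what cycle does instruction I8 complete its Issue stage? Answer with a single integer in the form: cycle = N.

cycle = 24

I1: IS=1 RO=2 EX=7 WR=8
I2: IS=2 RO=3 EX=6 WR=7
I3: IS=8 RO=9 EX=12 WR=13  [struct: FPADD busy until I2 writes@7]
I4: IS=9 RO=10 EX=11 WR=12
I5: IS=13 RO=14 EX=15 WR=16  [struct: ALU busy until I4 writes@12]
I6: IS=14 RO=17 EX=22 WR=23  [RAW R2: wait I5 write@16]
I7: IS=17 RO=18 EX=21 WR=22  [WAW R2: wait I5 write@16]
I8: IS=24 RO=25 EX=30 WR=31  [struct: FPMUL busy until I6 writes@23]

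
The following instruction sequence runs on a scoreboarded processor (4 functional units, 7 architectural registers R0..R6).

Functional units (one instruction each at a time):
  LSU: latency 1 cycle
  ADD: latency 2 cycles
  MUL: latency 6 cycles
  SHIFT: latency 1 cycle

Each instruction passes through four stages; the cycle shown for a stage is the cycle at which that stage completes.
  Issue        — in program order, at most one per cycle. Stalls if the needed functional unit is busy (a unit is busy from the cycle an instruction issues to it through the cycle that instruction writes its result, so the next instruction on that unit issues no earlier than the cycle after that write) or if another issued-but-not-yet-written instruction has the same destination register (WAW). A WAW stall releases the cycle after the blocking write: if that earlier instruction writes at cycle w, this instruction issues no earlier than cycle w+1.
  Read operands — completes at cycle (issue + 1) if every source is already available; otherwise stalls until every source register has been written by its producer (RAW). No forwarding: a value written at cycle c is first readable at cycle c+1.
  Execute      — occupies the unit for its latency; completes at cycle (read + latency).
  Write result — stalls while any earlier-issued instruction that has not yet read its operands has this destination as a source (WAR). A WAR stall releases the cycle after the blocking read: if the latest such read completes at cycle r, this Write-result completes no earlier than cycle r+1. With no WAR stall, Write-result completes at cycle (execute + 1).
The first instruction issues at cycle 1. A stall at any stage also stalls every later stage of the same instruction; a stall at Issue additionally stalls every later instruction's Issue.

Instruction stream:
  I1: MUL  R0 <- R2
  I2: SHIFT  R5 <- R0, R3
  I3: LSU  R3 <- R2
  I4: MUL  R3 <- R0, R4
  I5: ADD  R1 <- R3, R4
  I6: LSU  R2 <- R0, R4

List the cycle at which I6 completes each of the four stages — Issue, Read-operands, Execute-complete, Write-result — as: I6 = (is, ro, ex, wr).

I6 = (14, 15, 16, 17)

I1  is:1  ro:2  ex:8  wr:9
I2  is:2  ro:10  ex:11  wr:12  — RAW R0: wait I1 write@9
I3  is:3  ro:4  ex:5  wr:11  — WAR R3: wait I2 read@10
I4  is:12  ro:13  ex:19  wr:20  — WAW R3: wait I3 write@11
I5  is:13  ro:21  ex:23  wr:24  — RAW R3: wait I4 write@20
I6  is:14  ro:15  ex:16  wr:17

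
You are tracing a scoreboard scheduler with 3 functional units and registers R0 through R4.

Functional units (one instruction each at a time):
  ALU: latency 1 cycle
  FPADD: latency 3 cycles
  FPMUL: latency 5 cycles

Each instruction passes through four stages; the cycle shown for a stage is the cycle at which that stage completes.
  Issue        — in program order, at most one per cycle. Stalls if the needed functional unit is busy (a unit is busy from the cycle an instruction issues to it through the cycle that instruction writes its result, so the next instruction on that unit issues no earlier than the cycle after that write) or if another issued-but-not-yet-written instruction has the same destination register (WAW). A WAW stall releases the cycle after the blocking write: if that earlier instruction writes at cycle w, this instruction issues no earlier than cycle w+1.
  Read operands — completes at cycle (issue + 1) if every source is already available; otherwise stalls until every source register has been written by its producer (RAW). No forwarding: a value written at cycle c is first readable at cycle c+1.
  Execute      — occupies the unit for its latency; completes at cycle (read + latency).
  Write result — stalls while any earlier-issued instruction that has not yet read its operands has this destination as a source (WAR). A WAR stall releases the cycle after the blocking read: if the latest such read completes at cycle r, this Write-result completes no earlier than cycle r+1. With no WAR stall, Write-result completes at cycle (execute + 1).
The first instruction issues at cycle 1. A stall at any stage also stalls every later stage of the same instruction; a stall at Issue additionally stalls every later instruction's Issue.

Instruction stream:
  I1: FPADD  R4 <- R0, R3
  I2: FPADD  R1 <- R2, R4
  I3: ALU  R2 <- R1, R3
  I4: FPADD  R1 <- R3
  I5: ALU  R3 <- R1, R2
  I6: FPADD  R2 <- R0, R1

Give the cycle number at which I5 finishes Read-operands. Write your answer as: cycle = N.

cycle = 19

I1: IS=1 RO=2 EX=5 WR=6
I2: IS=7 RO=8 EX=11 WR=12  [struct: FPADD busy until I1 writes@6]
I3: IS=8 RO=13 EX=14 WR=15  [RAW R1: wait I2 write@12]
I4: IS=13 RO=14 EX=17 WR=18  [struct: FPADD busy until I2 writes@12]
I5: IS=16 RO=19 EX=20 WR=21  [struct: ALU busy until I3 writes@15; RAW R1: wait I4 write@18]
I6: IS=19 RO=20 EX=23 WR=24  [struct: FPADD busy until I4 writes@18]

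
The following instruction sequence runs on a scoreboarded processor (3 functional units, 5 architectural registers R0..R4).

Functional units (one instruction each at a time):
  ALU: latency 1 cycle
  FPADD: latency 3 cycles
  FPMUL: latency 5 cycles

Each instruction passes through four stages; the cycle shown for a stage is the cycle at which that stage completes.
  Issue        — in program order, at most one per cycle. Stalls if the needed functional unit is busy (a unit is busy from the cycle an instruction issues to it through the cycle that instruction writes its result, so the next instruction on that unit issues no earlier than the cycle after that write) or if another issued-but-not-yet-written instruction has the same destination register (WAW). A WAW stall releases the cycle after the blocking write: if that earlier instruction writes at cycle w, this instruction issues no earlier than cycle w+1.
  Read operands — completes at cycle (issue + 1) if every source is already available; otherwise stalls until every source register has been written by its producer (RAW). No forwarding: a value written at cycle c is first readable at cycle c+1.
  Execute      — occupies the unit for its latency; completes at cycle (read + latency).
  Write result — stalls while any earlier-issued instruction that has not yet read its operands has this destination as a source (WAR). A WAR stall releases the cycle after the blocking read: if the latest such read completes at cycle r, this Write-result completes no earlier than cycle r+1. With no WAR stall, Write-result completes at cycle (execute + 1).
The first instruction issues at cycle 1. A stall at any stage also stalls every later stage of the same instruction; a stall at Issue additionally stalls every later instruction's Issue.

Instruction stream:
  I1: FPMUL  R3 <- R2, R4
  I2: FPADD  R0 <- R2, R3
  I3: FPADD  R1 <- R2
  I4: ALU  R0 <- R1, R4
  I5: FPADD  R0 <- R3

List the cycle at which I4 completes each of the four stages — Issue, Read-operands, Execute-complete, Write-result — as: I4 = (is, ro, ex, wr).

[1] I1→FPMUL
[2] I1 RO · I2→FPADD
[7] I1 EX
[8] I1 WR R3
[9] I2 RO
[12] I2 EX
[13] I2 WR R0
[14] I3→FPADD
[15] I3 RO · I4→ALU
[18] I3 EX
[19] I3 WR R1
[20] I4 RO
[21] I4 EX
[22] I4 WR R0
[23] I5→FPADD
[24] I5 RO
[27] I5 EX
[28] I5 WR R0

I4 = (15, 20, 21, 22)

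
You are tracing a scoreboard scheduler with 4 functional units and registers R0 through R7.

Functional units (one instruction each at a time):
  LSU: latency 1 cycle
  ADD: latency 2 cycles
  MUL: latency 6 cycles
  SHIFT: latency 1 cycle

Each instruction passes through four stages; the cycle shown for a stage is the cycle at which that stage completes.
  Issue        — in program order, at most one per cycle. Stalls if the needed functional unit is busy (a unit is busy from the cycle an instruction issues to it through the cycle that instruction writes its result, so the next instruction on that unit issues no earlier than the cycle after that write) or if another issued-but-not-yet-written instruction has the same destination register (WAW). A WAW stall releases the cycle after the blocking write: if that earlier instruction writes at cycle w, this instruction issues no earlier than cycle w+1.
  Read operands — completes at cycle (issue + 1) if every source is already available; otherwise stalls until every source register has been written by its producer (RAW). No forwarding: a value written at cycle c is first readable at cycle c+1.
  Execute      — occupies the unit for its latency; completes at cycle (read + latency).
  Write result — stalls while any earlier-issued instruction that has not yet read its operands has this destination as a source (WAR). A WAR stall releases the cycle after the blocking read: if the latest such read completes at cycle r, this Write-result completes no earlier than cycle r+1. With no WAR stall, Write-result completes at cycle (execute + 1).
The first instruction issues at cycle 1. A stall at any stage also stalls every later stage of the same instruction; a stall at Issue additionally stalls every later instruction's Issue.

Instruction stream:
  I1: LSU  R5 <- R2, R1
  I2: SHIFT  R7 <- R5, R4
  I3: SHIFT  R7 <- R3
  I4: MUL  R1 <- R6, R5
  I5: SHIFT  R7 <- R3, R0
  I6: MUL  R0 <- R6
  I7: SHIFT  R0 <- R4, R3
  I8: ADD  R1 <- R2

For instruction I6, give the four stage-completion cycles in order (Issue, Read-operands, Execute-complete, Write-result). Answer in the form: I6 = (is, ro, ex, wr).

I1 -> (1, 2, 3, 4)
I2 -> (2, 5, 6, 7)  // RAW R5: wait I1 write@4
I3 -> (8, 9, 10, 11)  // struct: SHIFT busy until I2 writes@7
I4 -> (9, 10, 16, 17)
I5 -> (12, 13, 14, 15)  // struct: SHIFT busy until I3 writes@11
I6 -> (18, 19, 25, 26)  // struct: MUL busy until I4 writes@17
I7 -> (27, 28, 29, 30)  // WAW R0: wait I6 write@26
I8 -> (28, 29, 31, 32)

I6 = (18, 19, 25, 26)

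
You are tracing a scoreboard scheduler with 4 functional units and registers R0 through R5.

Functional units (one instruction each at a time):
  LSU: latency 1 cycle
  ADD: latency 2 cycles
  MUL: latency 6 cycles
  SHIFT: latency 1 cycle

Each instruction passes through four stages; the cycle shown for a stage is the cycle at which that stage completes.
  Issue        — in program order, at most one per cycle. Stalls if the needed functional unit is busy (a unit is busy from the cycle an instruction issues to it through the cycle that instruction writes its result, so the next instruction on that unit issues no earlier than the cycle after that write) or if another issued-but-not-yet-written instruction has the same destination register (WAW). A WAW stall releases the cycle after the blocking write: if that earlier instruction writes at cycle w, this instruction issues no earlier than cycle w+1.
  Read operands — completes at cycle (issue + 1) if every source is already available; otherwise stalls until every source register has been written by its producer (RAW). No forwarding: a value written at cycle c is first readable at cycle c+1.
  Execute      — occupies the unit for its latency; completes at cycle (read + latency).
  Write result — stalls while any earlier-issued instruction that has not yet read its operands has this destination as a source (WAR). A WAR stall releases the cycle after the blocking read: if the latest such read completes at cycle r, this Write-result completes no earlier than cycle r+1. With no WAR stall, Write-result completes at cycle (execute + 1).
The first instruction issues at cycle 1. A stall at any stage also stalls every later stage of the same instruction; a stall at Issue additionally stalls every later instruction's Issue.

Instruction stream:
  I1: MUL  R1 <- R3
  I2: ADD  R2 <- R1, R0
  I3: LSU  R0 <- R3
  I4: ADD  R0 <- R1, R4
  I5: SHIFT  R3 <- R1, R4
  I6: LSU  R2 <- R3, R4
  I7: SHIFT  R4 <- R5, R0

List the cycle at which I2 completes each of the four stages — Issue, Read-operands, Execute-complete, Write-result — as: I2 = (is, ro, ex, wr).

I1: IS=1 RO=2 EX=8 WR=9
I2: IS=2 RO=10 EX=12 WR=13  [RAW R1: wait I1 write@9]
I3: IS=3 RO=4 EX=5 WR=11  [WAR R0: wait I2 read@10]
I4: IS=14 RO=15 EX=17 WR=18  [struct: ADD busy until I2 writes@13]
I5: IS=15 RO=16 EX=17 WR=18
I6: IS=16 RO=19 EX=20 WR=21  [RAW R3: wait I5 write@18]
I7: IS=19 RO=20 EX=21 WR=22  [struct: SHIFT busy until I5 writes@18]

I2 = (2, 10, 12, 13)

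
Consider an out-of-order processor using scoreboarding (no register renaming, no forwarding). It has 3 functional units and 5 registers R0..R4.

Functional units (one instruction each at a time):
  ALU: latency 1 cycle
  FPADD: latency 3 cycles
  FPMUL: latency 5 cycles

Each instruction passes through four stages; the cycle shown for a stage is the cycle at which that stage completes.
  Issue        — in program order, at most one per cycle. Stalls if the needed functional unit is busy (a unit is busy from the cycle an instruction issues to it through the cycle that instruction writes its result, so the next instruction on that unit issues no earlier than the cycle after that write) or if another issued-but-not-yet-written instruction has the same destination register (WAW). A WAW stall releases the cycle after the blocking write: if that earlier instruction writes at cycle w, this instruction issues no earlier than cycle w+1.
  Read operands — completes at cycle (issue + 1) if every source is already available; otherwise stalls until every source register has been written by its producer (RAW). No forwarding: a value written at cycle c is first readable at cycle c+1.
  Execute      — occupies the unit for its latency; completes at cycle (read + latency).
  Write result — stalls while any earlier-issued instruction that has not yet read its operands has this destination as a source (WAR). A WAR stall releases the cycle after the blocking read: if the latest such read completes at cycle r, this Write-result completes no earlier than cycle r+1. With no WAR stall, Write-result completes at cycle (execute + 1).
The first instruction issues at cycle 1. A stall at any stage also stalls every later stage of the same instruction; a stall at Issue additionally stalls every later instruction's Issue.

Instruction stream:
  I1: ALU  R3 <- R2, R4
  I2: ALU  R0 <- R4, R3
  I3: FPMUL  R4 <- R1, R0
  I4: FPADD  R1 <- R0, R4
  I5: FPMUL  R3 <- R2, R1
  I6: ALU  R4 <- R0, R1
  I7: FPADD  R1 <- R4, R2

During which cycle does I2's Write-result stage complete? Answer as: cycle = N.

cycle = 8

c1: I1 dispatched to ALU
c2: I1 operands ready
c3: I1 complete
c4: R3←I1
c5: I2 dispatched to ALU
c6: I2 operands ready, I3 dispatched to FPMUL
c7: I2 complete, I4 dispatched to FPADD
c8: R0←I2
c9: I3 operands ready
c14: I3 complete
c15: R4←I3
c16: I4 operands ready, I5 dispatched to FPMUL
c17: I6 dispatched to ALU
c19: I4 complete
c20: R1←I4
c21: I5 operands ready, I6 operands ready, I7 dispatched to FPADD
c22: I6 complete
c23: R4←I6
c24: I7 operands ready
c26: I5 complete
c27: R3←I5, I7 complete
c28: R1←I7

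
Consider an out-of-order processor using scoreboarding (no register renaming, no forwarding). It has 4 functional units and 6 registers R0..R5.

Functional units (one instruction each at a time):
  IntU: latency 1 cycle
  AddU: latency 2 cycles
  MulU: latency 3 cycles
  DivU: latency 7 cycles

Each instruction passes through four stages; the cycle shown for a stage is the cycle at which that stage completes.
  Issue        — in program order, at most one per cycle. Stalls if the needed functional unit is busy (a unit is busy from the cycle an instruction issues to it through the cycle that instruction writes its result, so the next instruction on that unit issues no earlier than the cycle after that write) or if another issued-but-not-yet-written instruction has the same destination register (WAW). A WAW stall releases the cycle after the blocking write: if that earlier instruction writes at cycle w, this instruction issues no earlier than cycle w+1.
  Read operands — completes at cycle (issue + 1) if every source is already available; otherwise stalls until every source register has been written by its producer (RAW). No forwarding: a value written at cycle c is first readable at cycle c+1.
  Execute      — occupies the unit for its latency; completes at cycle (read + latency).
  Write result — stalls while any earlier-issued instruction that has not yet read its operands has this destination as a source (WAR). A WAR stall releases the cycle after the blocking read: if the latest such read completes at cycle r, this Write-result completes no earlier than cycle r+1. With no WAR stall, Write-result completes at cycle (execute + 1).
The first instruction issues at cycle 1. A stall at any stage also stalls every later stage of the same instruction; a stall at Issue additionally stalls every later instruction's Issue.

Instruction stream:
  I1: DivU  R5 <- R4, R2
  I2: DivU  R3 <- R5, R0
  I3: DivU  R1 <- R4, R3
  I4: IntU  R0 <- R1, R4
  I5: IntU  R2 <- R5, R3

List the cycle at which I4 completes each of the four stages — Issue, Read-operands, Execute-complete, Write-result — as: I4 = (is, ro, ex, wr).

I1: IS=1 RO=2 EX=9 WR=10
I2: IS=11 RO=12 EX=19 WR=20  [struct: DivU busy until I1 writes@10]
I3: IS=21 RO=22 EX=29 WR=30  [struct: DivU busy until I2 writes@20]
I4: IS=22 RO=31 EX=32 WR=33  [RAW R1: wait I3 write@30]
I5: IS=34 RO=35 EX=36 WR=37  [struct: IntU busy until I4 writes@33]

I4 = (22, 31, 32, 33)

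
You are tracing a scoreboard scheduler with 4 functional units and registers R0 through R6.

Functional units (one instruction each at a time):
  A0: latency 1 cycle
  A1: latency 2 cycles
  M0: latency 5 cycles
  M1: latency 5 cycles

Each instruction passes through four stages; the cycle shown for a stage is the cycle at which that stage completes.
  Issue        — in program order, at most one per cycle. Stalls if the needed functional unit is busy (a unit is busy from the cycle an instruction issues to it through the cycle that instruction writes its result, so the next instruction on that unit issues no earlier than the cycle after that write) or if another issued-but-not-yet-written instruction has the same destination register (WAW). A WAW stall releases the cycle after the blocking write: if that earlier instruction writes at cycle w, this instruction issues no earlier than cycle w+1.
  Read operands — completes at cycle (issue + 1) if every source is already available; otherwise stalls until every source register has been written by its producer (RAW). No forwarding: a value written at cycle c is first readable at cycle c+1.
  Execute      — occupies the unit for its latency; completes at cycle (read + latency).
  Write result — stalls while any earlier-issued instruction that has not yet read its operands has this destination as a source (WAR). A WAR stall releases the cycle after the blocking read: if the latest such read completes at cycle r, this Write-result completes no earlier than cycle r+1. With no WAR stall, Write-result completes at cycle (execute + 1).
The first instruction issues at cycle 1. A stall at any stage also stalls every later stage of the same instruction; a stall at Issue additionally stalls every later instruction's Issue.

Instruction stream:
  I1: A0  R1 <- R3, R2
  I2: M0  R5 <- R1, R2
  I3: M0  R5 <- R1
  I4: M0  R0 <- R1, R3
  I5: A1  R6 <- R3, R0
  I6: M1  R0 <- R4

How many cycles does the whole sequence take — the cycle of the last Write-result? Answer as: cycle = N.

cycle 1: issue I1 (A0)
cycle 2: I1 read-ops · issue I2 (M0)
cycle 3: I1 finished on A0
cycle 4: I1→R1
cycle 5: I2 read-ops
cycle 10: I2 finished on M0
cycle 11: I2→R5
cycle 12: issue I3 (M0)
cycle 13: I3 read-ops
cycle 18: I3 finished on M0
cycle 19: I3→R5
cycle 20: issue I4 (M0)
cycle 21: I4 read-ops · issue I5 (A1)
cycle 26: I4 finished on M0
cycle 27: I4→R0
cycle 28: I5 read-ops · issue I6 (M1)
cycle 29: I6 read-ops
cycle 30: I5 finished on A1
cycle 31: I5→R6
cycle 34: I6 finished on M1
cycle 35: I6→R0

cycle = 35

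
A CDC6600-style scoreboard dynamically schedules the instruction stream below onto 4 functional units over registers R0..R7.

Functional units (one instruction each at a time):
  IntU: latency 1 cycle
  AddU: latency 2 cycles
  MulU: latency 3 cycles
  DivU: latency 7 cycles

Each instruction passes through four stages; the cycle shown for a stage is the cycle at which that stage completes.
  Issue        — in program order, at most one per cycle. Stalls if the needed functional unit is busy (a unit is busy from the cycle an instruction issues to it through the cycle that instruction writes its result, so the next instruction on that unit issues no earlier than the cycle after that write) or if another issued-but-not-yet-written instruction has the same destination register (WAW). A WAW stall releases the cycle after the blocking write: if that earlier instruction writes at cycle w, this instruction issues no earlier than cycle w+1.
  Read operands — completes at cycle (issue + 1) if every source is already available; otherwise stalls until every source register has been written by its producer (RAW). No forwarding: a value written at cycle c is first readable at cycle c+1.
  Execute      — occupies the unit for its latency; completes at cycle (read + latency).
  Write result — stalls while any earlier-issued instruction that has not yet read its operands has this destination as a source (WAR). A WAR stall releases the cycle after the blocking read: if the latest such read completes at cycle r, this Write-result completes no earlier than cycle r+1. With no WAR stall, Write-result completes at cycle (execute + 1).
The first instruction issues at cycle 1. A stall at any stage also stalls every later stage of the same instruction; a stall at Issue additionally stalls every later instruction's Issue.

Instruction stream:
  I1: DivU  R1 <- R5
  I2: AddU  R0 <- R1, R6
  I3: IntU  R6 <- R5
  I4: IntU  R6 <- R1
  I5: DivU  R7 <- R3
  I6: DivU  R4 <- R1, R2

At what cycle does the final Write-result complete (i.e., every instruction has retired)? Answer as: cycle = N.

cycle = 33

cycle 1: I1→DivU
cycle 2: I1 RO; I2→AddU
cycle 3: I3→IntU
cycle 4: I3 RO
cycle 5: I3 EX
cycle 9: I1 EX
cycle 10: I1 WR R1
cycle 11: I2 RO
cycle 12: I3 WR R6
cycle 13: I2 EX; I4→IntU
cycle 14: I2 WR R0; I4 RO; I5→DivU
cycle 15: I4 EX; I5 RO
cycle 16: I4 WR R6
cycle 22: I5 EX
cycle 23: I5 WR R7
cycle 24: I6→DivU
cycle 25: I6 RO
cycle 32: I6 EX
cycle 33: I6 WR R4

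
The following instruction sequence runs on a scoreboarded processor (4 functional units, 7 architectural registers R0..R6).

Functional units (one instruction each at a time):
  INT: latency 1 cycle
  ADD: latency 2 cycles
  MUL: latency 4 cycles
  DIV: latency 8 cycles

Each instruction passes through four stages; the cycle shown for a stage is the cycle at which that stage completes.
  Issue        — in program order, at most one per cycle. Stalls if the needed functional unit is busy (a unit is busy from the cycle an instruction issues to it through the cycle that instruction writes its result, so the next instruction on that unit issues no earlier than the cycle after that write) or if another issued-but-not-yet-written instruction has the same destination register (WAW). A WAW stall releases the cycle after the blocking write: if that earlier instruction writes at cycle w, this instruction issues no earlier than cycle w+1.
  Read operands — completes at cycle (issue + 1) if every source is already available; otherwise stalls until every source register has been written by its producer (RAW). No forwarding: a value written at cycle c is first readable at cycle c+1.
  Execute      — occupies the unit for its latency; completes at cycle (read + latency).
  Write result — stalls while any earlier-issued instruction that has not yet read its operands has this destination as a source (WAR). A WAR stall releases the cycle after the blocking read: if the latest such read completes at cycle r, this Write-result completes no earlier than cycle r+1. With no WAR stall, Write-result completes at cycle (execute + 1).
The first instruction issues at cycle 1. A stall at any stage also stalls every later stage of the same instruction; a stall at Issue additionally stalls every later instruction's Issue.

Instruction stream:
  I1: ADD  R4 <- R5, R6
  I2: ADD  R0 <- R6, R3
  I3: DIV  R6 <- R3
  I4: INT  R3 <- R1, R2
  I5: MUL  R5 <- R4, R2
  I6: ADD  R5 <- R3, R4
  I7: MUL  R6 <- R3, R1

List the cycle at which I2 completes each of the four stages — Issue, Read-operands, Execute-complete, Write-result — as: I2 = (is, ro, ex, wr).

I2 = (6, 7, 9, 10)

[1] issue I1 (ADD)
[2] I1 read-ops
[4] I1 finished on ADD
[5] I1→R4
[6] issue I2 (ADD)
[7] I2 read-ops | issue I3 (DIV)
[8] I3 read-ops | issue I4 (INT)
[9] I2 finished on ADD | I4 read-ops | issue I5 (MUL)
[10] I2→R0 | I4 finished on INT | I5 read-ops
[11] I4→R3
[14] I5 finished on MUL
[15] I5→R5
[16] I3 finished on DIV | issue I6 (ADD)
[17] I3→R6 | I6 read-ops
[18] issue I7 (MUL)
[19] I6 finished on ADD | I7 read-ops
[20] I6→R5
[23] I7 finished on MUL
[24] I7→R6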